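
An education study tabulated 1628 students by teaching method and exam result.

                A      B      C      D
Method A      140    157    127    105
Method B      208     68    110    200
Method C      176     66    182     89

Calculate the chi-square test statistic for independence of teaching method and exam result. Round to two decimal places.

Row totals: 529, 586, 513. Column totals: 524, 291, 419, 394. Grand total N = 1628.
Expected counts (row total × column total / N):
  Method A, A: 529×524/1628 = 170.268
  Method A, B: 529×291/1628 = 94.557
  Method A, C: 529×419/1628 = 136.149
  Method A, D: 529×394/1628 = 128.026
  Method B, A: 586×524/1628 = 188.614
  Method B, B: 586×291/1628 = 104.746
  Method B, C: 586×419/1628 = 150.819
  Method B, D: 586×394/1628 = 141.821
  Method C, A: 513×524/1628 = 165.118
  Method C, B: 513×291/1628 = 91.697
  Method C, C: 513×419/1628 = 132.031
  Method C, D: 513×394/1628 = 124.154
Contributions (O − E)²/E:
  (140 − 170.268)²/170.268 = 5.3806
  (157 − 94.557)²/94.557 = 41.2357
  (127 − 136.149)²/136.149 = 0.6148
  (105 − 128.026)²/128.026 = 4.1413
  (208 − 188.614)²/188.614 = 1.9925
  (68 − 104.746)²/104.746 = 12.8909
  (110 − 150.819)²/150.819 = 11.0476
  (200 − 141.821)²/141.821 = 23.8667
  (176 − 165.118)²/165.118 = 0.7172
  (66 − 91.697)²/91.697 = 7.2013
  (182 − 132.031)²/132.031 = 18.9115
  (89 − 124.154)²/124.154 = 9.9538
χ² = 5.3806 + 41.2357 + 0.6148 + 4.1413 + 1.9925 + 12.8909 + 11.0476 + 23.8667 + 0.7172 + 7.2013 + 18.9115 + 9.9538 = 137.95

137.95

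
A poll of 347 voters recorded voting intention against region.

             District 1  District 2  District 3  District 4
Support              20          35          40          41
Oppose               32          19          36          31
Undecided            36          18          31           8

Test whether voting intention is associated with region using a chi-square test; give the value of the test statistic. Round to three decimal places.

Row totals: 136, 118, 93. Column totals: 88, 72, 107, 80. Grand total N = 347.
Expected counts (row total × column total / N):
  Support, District 1: 136×88/347 = 34.48991
  Support, District 2: 136×72/347 = 28.21902
  Support, District 3: 136×107/347 = 41.93660
  Support, District 4: 136×80/347 = 31.35447
  Oppose, District 1: 118×88/347 = 29.92507
  Oppose, District 2: 118×72/347 = 24.48415
  Oppose, District 3: 118×107/347 = 36.38617
  Oppose, District 4: 118×80/347 = 27.20461
  Undecided, District 1: 93×88/347 = 23.58501
  Undecided, District 2: 93×72/347 = 19.29683
  Undecided, District 3: 93×107/347 = 28.67723
  Undecided, District 4: 93×80/347 = 21.44092
Contributions (O − E)²/E:
  (20 − 34.48991)²/34.48991 = 6.0875
  (35 − 28.21902)²/28.21902 = 1.6295
  (40 − 41.93660)²/41.93660 = 0.0894
  (41 − 31.35447)²/31.35447 = 2.9672
  (32 − 29.92507)²/29.92507 = 0.1439
  (19 − 24.48415)²/24.48415 = 1.2284
  (36 − 36.38617)²/36.38617 = 0.0041
  (31 − 27.20461)²/27.20461 = 0.5295
  (36 − 23.58501)²/23.58501 = 6.5352
  (18 − 19.29683)²/19.29683 = 0.0872
  (31 − 28.67723)²/28.67723 = 0.1881
  (8 − 21.44092)²/21.44092 = 8.4259
χ² = 6.0875 + 1.6295 + 0.0894 + 2.9672 + 0.1439 + 1.2284 + 0.0041 + 0.5295 + 6.5352 + 0.0872 + 0.1881 + 8.4259 = 27.916

27.916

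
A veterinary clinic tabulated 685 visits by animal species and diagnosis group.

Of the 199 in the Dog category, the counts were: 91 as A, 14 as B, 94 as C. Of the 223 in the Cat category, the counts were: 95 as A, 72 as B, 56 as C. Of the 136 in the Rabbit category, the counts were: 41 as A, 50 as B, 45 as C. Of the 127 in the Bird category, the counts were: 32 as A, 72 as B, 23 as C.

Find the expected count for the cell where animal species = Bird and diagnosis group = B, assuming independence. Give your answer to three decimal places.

38.564

Row total (Bird) = 127; column total (B) = 208; grand total N = 685.
Expected count = (row total × column total) / N = 127 × 208 / 685 = 38.564.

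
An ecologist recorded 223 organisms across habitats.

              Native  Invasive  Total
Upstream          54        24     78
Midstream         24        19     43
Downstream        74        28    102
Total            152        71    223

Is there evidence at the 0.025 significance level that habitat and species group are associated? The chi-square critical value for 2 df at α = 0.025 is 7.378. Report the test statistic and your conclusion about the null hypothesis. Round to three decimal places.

Grand total N = 223.
Expected counts (row total × column total / N):
  Upstream, Native: 78×152/223 = 53.1659
  Upstream, Invasive: 78×71/223 = 24.8341
  Midstream, Native: 43×152/223 = 29.3094
  Midstream, Invasive: 43×71/223 = 13.6906
  Downstream, Native: 102×152/223 = 69.5247
  Downstream, Invasive: 102×71/223 = 32.4753
Contributions (O − E)²/E:
  (54 − 53.1659)²/53.1659 = 0.0131
  (24 − 24.8341)²/24.8341 = 0.0280
  (24 − 29.3094)²/29.3094 = 0.9618
  (19 − 13.6906)²/13.6906 = 2.0591
  (74 − 69.5247)²/69.5247 = 0.2881
  (28 − 32.4753)²/32.4753 = 0.6167
χ² = 0.0131 + 0.0280 + 0.9618 + 2.0591 + 0.2881 + 0.6167 = 3.967
df = (3−1)(2−1) = 2. Since 3.967 < 7.378, fail to reject the null hypothesis of independence at α = 0.025.

3.967; fail to reject H₀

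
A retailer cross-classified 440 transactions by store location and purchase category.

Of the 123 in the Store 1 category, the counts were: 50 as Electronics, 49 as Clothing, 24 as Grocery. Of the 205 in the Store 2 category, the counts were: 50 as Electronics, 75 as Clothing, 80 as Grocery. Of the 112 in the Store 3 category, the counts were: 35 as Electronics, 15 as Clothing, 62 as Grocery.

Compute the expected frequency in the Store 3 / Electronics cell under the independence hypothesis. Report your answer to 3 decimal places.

Row total (Store 3) = 112; column total (Electronics) = 135; grand total N = 440.
Expected count = (row total × column total) / N = 112 × 135 / 440 = 34.364.

34.364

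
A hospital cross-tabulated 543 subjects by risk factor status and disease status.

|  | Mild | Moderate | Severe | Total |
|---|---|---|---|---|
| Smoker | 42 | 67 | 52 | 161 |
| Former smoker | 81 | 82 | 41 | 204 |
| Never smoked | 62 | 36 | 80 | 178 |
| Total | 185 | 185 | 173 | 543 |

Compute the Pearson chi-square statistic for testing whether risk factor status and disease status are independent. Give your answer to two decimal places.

Grand total N = 543.
Expected counts (row total × column total / N):
  Smoker, Mild: 161×185/543 = 54.85267
  Smoker, Moderate: 161×185/543 = 54.85267
  Smoker, Severe: 161×173/543 = 51.29466
  Former smoker, Mild: 204×185/543 = 69.50276
  Former smoker, Moderate: 204×185/543 = 69.50276
  Former smoker, Severe: 204×173/543 = 64.99448
  Never smoked, Mild: 178×185/543 = 60.64457
  Never smoked, Moderate: 178×185/543 = 60.64457
  Never smoked, Severe: 178×173/543 = 56.71087
Contributions (O − E)²/E:
  (42 − 54.85267)²/54.85267 = 3.0115
  (67 − 54.85267)²/54.85267 = 2.6901
  (52 − 51.29466)²/51.29466 = 0.0097
  (81 − 69.50276)²/69.50276 = 1.9019
  (82 − 69.50276)²/69.50276 = 2.2471
  (41 − 64.99448)²/64.99448 = 8.8582
  (62 − 60.64457)²/60.64457 = 0.0303
  (36 − 60.64457)²/60.64457 = 10.0150
  (80 − 56.71087)²/56.71087 = 9.5640
χ² = 3.0115 + 2.6901 + 0.0097 + 1.9019 + 2.2471 + 8.8582 + 0.0303 + 10.0150 + 9.5640 = 38.33

38.33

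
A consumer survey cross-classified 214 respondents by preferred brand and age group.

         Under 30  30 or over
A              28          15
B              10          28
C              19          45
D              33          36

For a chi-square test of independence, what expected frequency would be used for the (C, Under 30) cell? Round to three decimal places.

Row total (C) = 64; column total (Under 30) = 90; grand total N = 214.
Expected count = (row total × column total) / N = 64 × 90 / 214 = 26.916.

26.916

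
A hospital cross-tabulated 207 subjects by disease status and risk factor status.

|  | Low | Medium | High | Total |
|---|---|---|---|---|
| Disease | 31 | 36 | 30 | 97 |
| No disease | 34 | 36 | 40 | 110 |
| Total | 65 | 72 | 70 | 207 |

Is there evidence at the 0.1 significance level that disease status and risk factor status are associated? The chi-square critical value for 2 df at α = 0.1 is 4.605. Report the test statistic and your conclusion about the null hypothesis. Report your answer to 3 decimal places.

0.754; fail to reject H₀

Grand total N = 207.
Expected counts (row total × column total / N):
  Disease, Low: 97×65/207 = 30.4589
  Disease, Medium: 97×72/207 = 33.7391
  Disease, High: 97×70/207 = 32.8019
  No disease, Low: 110×65/207 = 34.5411
  No disease, Medium: 110×72/207 = 38.2609
  No disease, High: 110×70/207 = 37.1981
Contributions (O − E)²/E:
  (31 − 30.4589)²/30.4589 = 0.0096
  (36 − 33.7391)²/33.7391 = 0.1515
  (30 − 32.8019)²/32.8019 = 0.2393
  (34 − 34.5411)²/34.5411 = 0.0085
  (36 − 38.2609)²/38.2609 = 0.1336
  (40 − 37.1981)²/37.1981 = 0.2110
χ² = 0.0096 + 0.1515 + 0.2393 + 0.0085 + 0.1336 + 0.2110 = 0.754
df = (2−1)(3−1) = 2. Since 0.754 < 4.605, fail to reject the null hypothesis of independence at α = 0.1.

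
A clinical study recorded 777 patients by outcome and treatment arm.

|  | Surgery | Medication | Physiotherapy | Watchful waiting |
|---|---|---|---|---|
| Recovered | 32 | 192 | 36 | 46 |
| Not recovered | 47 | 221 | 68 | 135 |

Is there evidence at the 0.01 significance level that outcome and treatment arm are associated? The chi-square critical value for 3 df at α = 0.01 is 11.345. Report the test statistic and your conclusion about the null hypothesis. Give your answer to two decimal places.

24.56; reject H₀

Row totals: 306, 471. Column totals: 79, 413, 104, 181. Grand total N = 777.
Expected counts (row total × column total / N):
  Recovered, Surgery: 306×79/777 = 31.112
  Recovered, Medication: 306×413/777 = 162.649
  Recovered, Physiotherapy: 306×104/777 = 40.958
  Recovered, Watchful waiting: 306×181/777 = 71.282
  Not recovered, Surgery: 471×79/777 = 47.888
  Not recovered, Medication: 471×413/777 = 250.351
  Not recovered, Physiotherapy: 471×104/777 = 63.042
  Not recovered, Watchful waiting: 471×181/777 = 109.718
Contributions (O − E)²/E:
  (32 − 31.112)²/31.112 = 0.0253
  (192 − 162.649)²/162.649 = 5.2966
  (36 − 40.958)²/40.958 = 0.6002
  (46 − 71.282)²/71.282 = 8.9669
  (47 − 47.888)²/47.888 = 0.0165
  (221 − 250.351)²/250.351 = 3.4411
  (68 − 63.042)²/63.042 = 0.3899
  (135 − 109.718)²/109.718 = 5.8257
χ² = 0.0253 + 5.2966 + 0.6002 + 8.9669 + 0.0165 + 3.4411 + 0.3899 + 5.8257 = 24.56
df = (2−1)(4−1) = 3. Since 24.56 > 11.345, reject the null hypothesis of independence at α = 0.01.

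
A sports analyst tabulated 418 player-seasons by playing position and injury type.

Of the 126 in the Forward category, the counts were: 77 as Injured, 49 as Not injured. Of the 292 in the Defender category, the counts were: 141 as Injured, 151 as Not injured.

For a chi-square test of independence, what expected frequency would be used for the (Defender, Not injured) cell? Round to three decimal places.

139.713

Row total (Defender) = 292; column total (Not injured) = 200; grand total N = 418.
Expected count = (row total × column total) / N = 292 × 200 / 418 = 139.713.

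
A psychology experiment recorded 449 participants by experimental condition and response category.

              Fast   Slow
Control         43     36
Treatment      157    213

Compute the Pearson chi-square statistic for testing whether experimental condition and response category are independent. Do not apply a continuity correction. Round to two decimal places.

3.79

Row totals: 79, 370. Column totals: 200, 249. Grand total N = 449.
Expected counts (row total × column total / N):
  Control, Fast: 79×200/449 = 35.189
  Control, Slow: 79×249/449 = 43.811
  Treatment, Fast: 370×200/449 = 164.811
  Treatment, Slow: 370×249/449 = 205.189
Contributions (O − E)²/E:
  (43 − 35.189)²/35.189 = 1.7338
  (36 − 43.811)²/43.811 = 1.3926
  (157 − 164.811)²/164.811 = 0.3702
  (213 − 205.189)²/205.189 = 0.2973
χ² = 1.7338 + 1.3926 + 0.3702 + 0.2973 = 3.79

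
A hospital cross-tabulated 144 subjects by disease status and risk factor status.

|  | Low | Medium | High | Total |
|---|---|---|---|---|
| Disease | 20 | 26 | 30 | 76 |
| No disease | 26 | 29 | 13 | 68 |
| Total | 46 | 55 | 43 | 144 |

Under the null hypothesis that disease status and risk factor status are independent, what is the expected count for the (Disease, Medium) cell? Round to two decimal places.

Row total (Disease) = 76; column total (Medium) = 55; grand total N = 144.
Expected count = (row total × column total) / N = 76 × 55 / 144 = 29.03.

29.03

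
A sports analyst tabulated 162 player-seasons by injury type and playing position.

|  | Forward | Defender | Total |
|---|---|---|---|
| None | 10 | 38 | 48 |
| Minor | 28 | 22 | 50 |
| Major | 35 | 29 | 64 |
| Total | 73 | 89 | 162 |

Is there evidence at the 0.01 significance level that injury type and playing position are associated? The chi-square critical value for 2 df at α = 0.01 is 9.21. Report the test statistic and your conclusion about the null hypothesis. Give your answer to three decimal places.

16.194; reject H₀

Grand total N = 162.
Expected counts (row total × column total / N):
  None, Forward: 48×73/162 = 21.6296
  None, Defender: 48×89/162 = 26.3704
  Minor, Forward: 50×73/162 = 22.5309
  Minor, Defender: 50×89/162 = 27.4691
  Major, Forward: 64×73/162 = 28.8395
  Major, Defender: 64×89/162 = 35.1605
Contributions (O − E)²/E:
  (10 − 21.6296)²/21.6296 = 6.2529
  (38 − 26.3704)²/26.3704 = 5.1288
  (28 − 22.5309)²/22.5309 = 1.3276
  (22 − 27.4691)²/27.4691 = 1.0889
  (35 − 28.8395)²/28.8395 = 1.3160
  (29 − 35.1605)²/35.1605 = 1.0794
χ² = 6.2529 + 5.1288 + 1.3276 + 1.0889 + 1.3160 + 1.0794 = 16.194
df = (3−1)(2−1) = 2. Since 16.194 > 9.21, reject the null hypothesis of independence at α = 0.01.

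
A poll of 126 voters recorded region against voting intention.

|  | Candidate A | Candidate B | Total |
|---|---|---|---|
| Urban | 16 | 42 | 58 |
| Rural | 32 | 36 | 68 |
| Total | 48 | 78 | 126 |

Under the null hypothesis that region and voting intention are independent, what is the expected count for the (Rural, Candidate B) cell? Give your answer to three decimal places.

Row total (Rural) = 68; column total (Candidate B) = 78; grand total N = 126.
Expected count = (row total × column total) / N = 68 × 78 / 126 = 42.095.

42.095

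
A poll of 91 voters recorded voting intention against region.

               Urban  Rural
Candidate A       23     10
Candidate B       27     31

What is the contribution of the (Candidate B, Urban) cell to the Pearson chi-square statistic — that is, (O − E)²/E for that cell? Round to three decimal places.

Row total (Candidate B) = 58; column total (Urban) = 50; N = 91.
Expected count E = 58 × 50 / 91 = 31.8681.
Contribution = (O − E)²/E = (27 − 31.8681)² / 31.8681 = 0.744.

0.744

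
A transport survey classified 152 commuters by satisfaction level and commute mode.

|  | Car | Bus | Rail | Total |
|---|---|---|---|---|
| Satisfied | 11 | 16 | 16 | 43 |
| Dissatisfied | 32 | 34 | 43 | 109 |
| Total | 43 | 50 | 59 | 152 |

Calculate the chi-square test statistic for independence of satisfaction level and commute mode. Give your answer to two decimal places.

0.53

Grand total N = 152.
Expected counts (row total × column total / N):
  Satisfied, Car: 43×43/152 = 12.164
  Satisfied, Bus: 43×50/152 = 14.145
  Satisfied, Rail: 43×59/152 = 16.691
  Dissatisfied, Car: 109×43/152 = 30.836
  Dissatisfied, Bus: 109×50/152 = 35.855
  Dissatisfied, Rail: 109×59/152 = 42.309
Contributions (O − E)²/E:
  (11 − 12.164)²/12.164 = 0.1114
  (16 − 14.145)²/14.145 = 0.2433
  (16 − 16.691)²/16.691 = 0.0286
  (32 − 30.836)²/30.836 = 0.0439
  (34 − 35.855)²/35.855 = 0.0960
  (43 − 42.309)²/42.309 = 0.0113
χ² = 0.1114 + 0.2433 + 0.0286 + 0.0439 + 0.0960 + 0.0113 = 0.53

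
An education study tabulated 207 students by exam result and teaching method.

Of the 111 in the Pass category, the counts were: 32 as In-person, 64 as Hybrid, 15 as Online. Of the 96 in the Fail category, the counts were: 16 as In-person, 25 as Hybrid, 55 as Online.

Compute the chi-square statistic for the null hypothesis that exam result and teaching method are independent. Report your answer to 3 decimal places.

44.427

Row totals: 111, 96. Column totals: 48, 89, 70. Grand total N = 207.
Expected counts (row total × column total / N):
  Pass, In-person: 111×48/207 = 25.7391
  Pass, Hybrid: 111×89/207 = 47.7246
  Pass, Online: 111×70/207 = 37.5362
  Fail, In-person: 96×48/207 = 22.2609
  Fail, Hybrid: 96×89/207 = 41.2754
  Fail, Online: 96×70/207 = 32.4638
Contributions (O − E)²/E:
  (32 − 25.7391)²/25.7391 = 1.5229
  (64 − 47.7246)²/47.7246 = 5.5504
  (15 − 37.5362)²/37.5362 = 13.5304
  (16 − 22.2609)²/22.2609 = 1.7609
  (25 − 41.2754)²/41.2754 = 6.4176
  (55 − 32.4638)²/32.4638 = 15.6445
χ² = 1.5229 + 5.5504 + 13.5304 + 1.7609 + 6.4176 + 15.6445 = 44.427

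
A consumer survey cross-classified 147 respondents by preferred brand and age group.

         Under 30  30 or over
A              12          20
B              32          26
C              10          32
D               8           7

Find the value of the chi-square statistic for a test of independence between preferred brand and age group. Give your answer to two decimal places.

10.88

Row totals: 32, 58, 42, 15. Column totals: 62, 85. Grand total N = 147.
Expected counts (row total × column total / N):
  A, Under 30: 32×62/147 = 13.497
  A, 30 or over: 32×85/147 = 18.503
  B, Under 30: 58×62/147 = 24.463
  B, 30 or over: 58×85/147 = 33.537
  C, Under 30: 42×62/147 = 17.714
  C, 30 or over: 42×85/147 = 24.286
  D, Under 30: 15×62/147 = 6.327
  D, 30 or over: 15×85/147 = 8.673
Contributions (O − E)²/E:
  (12 − 13.497)²/13.497 = 0.1660
  (20 − 18.503)²/18.503 = 0.1211
  (32 − 24.463)²/24.463 = 2.3221
  (26 − 33.537)²/33.537 = 1.6938
  (10 − 17.714)²/17.714 = 3.3593
  (32 − 24.286)²/24.286 = 2.4502
  (8 − 6.327)²/6.327 = 0.4424
  (7 − 8.673)²/8.673 = 0.3227
χ² = 0.1660 + 0.1211 + 2.3221 + 1.6938 + 3.3593 + 2.4502 + 0.4424 + 0.3227 = 10.88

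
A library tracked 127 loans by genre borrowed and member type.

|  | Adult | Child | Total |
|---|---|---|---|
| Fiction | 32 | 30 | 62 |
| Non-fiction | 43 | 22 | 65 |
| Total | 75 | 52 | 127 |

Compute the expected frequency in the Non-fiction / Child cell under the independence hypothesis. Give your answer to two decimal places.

Row total (Non-fiction) = 65; column total (Child) = 52; grand total N = 127.
Expected count = (row total × column total) / N = 65 × 52 / 127 = 26.61.

26.61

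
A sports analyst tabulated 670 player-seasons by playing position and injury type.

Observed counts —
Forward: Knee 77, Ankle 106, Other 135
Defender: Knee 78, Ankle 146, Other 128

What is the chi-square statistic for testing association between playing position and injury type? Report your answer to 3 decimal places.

4.829

Row totals: 318, 352. Column totals: 155, 252, 263. Grand total N = 670.
Expected counts (row total × column total / N):
  Forward, Knee: 318×155/670 = 73.5672
  Forward, Ankle: 318×252/670 = 119.6060
  Forward, Other: 318×263/670 = 124.8269
  Defender, Knee: 352×155/670 = 81.4328
  Defender, Ankle: 352×252/670 = 132.3940
  Defender, Other: 352×263/670 = 138.1731
Contributions (O − E)²/E:
  (77 − 73.5672)²/73.5672 = 0.1602
  (106 − 119.6060)²/119.6060 = 1.5478
  (135 − 124.8269)²/124.8269 = 0.8291
  (78 − 81.4328)²/81.4328 = 0.1447
  (146 − 132.3940)²/132.3940 = 1.3983
  (128 − 138.1731)²/138.1731 = 0.7490
χ² = 0.1602 + 1.5478 + 0.8291 + 0.1447 + 1.3983 + 0.7490 = 4.829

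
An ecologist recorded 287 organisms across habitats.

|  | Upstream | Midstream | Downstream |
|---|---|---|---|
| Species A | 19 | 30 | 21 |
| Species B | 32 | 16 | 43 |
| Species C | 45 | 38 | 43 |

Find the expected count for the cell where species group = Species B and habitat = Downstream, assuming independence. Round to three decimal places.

33.927

Row total (Species B) = 91; column total (Downstream) = 107; grand total N = 287.
Expected count = (row total × column total) / N = 91 × 107 / 287 = 33.927.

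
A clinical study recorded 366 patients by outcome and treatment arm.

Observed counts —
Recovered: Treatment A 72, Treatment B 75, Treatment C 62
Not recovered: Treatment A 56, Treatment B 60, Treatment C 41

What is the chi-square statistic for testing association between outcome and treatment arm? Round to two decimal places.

Row totals: 209, 157. Column totals: 128, 135, 103. Grand total N = 366.
Expected counts (row total × column total / N):
  Recovered, Treatment A: 209×128/366 = 73.093
  Recovered, Treatment B: 209×135/366 = 77.090
  Recovered, Treatment C: 209×103/366 = 58.817
  Not recovered, Treatment A: 157×128/366 = 54.907
  Not recovered, Treatment B: 157×135/366 = 57.910
  Not recovered, Treatment C: 157×103/366 = 44.183
Contributions (O − E)²/E:
  (72 − 73.093)²/73.093 = 0.0163
  (75 − 77.090)²/77.090 = 0.0567
  (62 − 58.817)²/58.817 = 0.1723
  (56 − 54.907)²/54.907 = 0.0218
  (60 − 57.910)²/57.910 = 0.0754
  (41 − 44.183)²/44.183 = 0.2293
χ² = 0.0163 + 0.0567 + 0.1723 + 0.0218 + 0.0754 + 0.2293 = 0.57

0.57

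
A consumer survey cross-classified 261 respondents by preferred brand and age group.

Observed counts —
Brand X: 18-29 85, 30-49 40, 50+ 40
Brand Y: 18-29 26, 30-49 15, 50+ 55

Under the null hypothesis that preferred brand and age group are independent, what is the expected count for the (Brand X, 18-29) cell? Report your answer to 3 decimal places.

70.172

Row total (Brand X) = 165; column total (18-29) = 111; grand total N = 261.
Expected count = (row total × column total) / N = 165 × 111 / 261 = 70.172.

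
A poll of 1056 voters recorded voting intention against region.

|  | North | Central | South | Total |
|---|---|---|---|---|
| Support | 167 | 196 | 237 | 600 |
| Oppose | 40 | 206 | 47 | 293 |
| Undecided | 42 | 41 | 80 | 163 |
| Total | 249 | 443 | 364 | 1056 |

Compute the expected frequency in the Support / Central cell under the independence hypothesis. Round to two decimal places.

251.70

Row total (Support) = 600; column total (Central) = 443; grand total N = 1056.
Expected count = (row total × column total) / N = 600 × 443 / 1056 = 251.70.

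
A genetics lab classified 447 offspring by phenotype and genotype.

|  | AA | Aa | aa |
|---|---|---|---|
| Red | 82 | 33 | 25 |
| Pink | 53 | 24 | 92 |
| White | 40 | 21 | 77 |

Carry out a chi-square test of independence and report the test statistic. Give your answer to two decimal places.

Row totals: 140, 169, 138. Column totals: 175, 78, 194. Grand total N = 447.
Expected counts (row total × column total / N):
  Red, AA: 140×175/447 = 54.810
  Red, Aa: 140×78/447 = 24.430
  Red, aa: 140×194/447 = 60.761
  Pink, AA: 169×175/447 = 66.163
  Pink, Aa: 169×78/447 = 29.490
  Pink, aa: 169×194/447 = 73.347
  White, AA: 138×175/447 = 54.027
  White, Aa: 138×78/447 = 24.081
  White, aa: 138×194/447 = 59.893
Contributions (O − E)²/E:
  (82 − 54.810)²/54.810 = 13.4883
  (33 − 24.430)²/24.430 = 3.0063
  (25 − 60.761)²/60.761 = 21.0472
  (53 − 66.163)²/66.163 = 2.6188
  (24 − 29.490)²/29.490 = 1.0220
  (92 − 73.347)²/73.347 = 4.7437
  (40 − 54.027)²/54.027 = 3.6418
  (21 − 24.081)²/24.081 = 0.3942
  (77 − 59.893)²/59.893 = 4.8862
χ² = 13.4883 + 3.0063 + 21.0472 + 2.6188 + 1.0220 + 4.7437 + 3.6418 + 0.3942 + 4.8862 = 54.85

54.85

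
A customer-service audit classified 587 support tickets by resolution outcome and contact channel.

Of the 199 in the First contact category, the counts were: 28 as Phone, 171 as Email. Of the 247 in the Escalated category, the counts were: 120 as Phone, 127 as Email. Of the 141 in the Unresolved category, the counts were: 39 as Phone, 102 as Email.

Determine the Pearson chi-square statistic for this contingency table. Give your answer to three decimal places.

Row totals: 199, 247, 141. Column totals: 187, 400. Grand total N = 587.
Expected counts (row total × column total / N):
  First contact, Phone: 199×187/587 = 63.3952
  First contact, Email: 199×400/587 = 135.6048
  Escalated, Phone: 247×187/587 = 78.6865
  Escalated, Email: 247×400/587 = 168.3135
  Unresolved, Phone: 141×187/587 = 44.9182
  Unresolved, Email: 141×400/587 = 96.0818
Contributions (O − E)²/E:
  (28 − 63.3952)²/63.3952 = 19.7621
  (171 − 135.6048)²/135.6048 = 9.2388
  (120 − 78.6865)²/78.6865 = 21.6912
  (127 − 168.3135)²/168.3135 = 10.1406
  (39 − 44.9182)²/44.9182 = 0.7798
  (102 − 96.0818)²/96.0818 = 0.3645
χ² = 19.7621 + 9.2388 + 21.6912 + 10.1406 + 0.7798 + 0.3645 = 61.977

61.977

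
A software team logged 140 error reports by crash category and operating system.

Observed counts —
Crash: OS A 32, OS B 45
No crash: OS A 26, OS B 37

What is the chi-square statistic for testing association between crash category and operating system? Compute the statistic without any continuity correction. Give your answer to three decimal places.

Row totals: 77, 63. Column totals: 58, 82. Grand total N = 140.
Expected counts (row total × column total / N):
  Crash, OS A: 77×58/140 = 31.9000
  Crash, OS B: 77×82/140 = 45.1000
  No crash, OS A: 63×58/140 = 26.1000
  No crash, OS B: 63×82/140 = 36.9000
Contributions (O − E)²/E:
  (32 − 31.9000)²/31.9000 = 0.0003
  (45 − 45.1000)²/45.1000 = 0.0002
  (26 − 26.1000)²/26.1000 = 0.0004
  (37 − 36.9000)²/36.9000 = 0.0003
χ² = 0.0003 + 0.0002 + 0.0004 + 0.0003 = 0.001

0.001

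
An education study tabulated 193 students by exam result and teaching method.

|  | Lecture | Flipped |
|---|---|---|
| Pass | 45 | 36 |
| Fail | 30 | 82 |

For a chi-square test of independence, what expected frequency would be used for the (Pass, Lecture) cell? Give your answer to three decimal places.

Row total (Pass) = 81; column total (Lecture) = 75; grand total N = 193.
Expected count = (row total × column total) / N = 81 × 75 / 193 = 31.477.

31.477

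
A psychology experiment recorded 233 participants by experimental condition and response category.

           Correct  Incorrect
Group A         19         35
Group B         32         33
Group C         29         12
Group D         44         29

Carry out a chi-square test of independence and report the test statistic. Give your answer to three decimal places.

Row totals: 54, 65, 41, 73. Column totals: 124, 109. Grand total N = 233.
Expected counts (row total × column total / N):
  Group A, Correct: 54×124/233 = 28.73820
  Group A, Incorrect: 54×109/233 = 25.26180
  Group B, Correct: 65×124/233 = 34.59227
  Group B, Incorrect: 65×109/233 = 30.40773
  Group C, Correct: 41×124/233 = 21.81974
  Group C, Incorrect: 41×109/233 = 19.18026
  Group D, Correct: 73×124/233 = 38.84979
  Group D, Incorrect: 73×109/233 = 34.15021
Contributions (O − E)²/E:
  (19 − 28.73820)²/28.73820 = 3.2999
  (35 − 25.26180)²/25.26180 = 3.7540
  (32 − 34.59227)²/34.59227 = 0.1943
  (33 − 30.40773)²/30.40773 = 0.2210
  (29 − 21.81974)²/21.81974 = 2.3628
  (12 − 19.18026)²/19.18026 = 2.6880
  (44 − 38.84979)²/38.84979 = 0.6827
  (29 − 34.15021)²/34.15021 = 0.7767
χ² = 3.2999 + 3.7540 + 0.1943 + 0.2210 + 2.3628 + 2.6880 + 0.6827 + 0.7767 = 13.979

13.979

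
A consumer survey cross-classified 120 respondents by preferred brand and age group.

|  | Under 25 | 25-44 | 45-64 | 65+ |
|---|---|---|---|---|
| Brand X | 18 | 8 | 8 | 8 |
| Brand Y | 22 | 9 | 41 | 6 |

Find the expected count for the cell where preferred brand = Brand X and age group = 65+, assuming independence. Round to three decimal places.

Row total (Brand X) = 42; column total (65+) = 14; grand total N = 120.
Expected count = (row total × column total) / N = 42 × 14 / 120 = 4.900.

4.900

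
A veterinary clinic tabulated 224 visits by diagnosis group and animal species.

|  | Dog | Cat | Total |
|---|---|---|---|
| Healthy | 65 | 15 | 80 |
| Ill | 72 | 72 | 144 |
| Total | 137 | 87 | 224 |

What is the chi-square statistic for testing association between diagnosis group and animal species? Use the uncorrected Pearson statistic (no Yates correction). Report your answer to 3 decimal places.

Grand total N = 224.
Expected counts (row total × column total / N):
  Healthy, Dog: 80×137/224 = 48.9286
  Healthy, Cat: 80×87/224 = 31.0714
  Ill, Dog: 144×137/224 = 88.0714
  Ill, Cat: 144×87/224 = 55.9286
Contributions (O − E)²/E:
  (65 − 48.9286)²/48.9286 = 5.2789
  (15 − 31.0714)²/31.0714 = 8.3128
  (72 − 88.0714)²/88.0714 = 2.9327
  (72 − 55.9286)²/55.9286 = 4.6182
χ² = 5.2789 + 8.3128 + 2.9327 + 4.6182 = 21.143

21.143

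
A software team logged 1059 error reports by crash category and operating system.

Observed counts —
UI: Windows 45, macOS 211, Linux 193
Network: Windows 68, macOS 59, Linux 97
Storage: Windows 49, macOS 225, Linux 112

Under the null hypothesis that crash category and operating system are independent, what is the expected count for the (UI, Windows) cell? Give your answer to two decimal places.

68.69

Row total (UI) = 449; column total (Windows) = 162; grand total N = 1059.
Expected count = (row total × column total) / N = 449 × 162 / 1059 = 68.69.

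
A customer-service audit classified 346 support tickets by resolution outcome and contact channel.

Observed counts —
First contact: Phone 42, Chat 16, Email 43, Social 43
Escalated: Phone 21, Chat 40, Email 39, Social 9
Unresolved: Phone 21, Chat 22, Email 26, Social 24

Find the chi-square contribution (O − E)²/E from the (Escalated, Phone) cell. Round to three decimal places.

1.128

Row total (Escalated) = 109; column total (Phone) = 84; N = 346.
Expected count E = 109 × 84 / 346 = 26.4624.
Contribution = (O − E)²/E = (21 − 26.4624)² / 26.4624 = 1.128.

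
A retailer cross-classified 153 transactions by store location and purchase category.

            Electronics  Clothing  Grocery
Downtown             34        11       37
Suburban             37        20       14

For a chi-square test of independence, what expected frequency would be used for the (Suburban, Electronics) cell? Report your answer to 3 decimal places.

32.948

Row total (Suburban) = 71; column total (Electronics) = 71; grand total N = 153.
Expected count = (row total × column total) / N = 71 × 71 / 153 = 32.948.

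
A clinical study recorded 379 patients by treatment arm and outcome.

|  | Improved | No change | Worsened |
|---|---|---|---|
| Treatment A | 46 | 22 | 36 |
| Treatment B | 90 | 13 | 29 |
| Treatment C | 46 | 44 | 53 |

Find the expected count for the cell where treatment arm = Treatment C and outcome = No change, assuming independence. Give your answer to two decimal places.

29.81

Row total (Treatment C) = 143; column total (No change) = 79; grand total N = 379.
Expected count = (row total × column total) / N = 143 × 79 / 379 = 29.81.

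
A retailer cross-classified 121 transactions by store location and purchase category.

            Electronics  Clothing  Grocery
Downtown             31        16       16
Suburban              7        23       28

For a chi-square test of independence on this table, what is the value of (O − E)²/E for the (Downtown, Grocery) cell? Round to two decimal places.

2.08

Row total (Downtown) = 63; column total (Grocery) = 44; N = 121.
Expected count E = 63 × 44 / 121 = 22.90909.
Contribution = (O − E)²/E = (16 − 22.90909)² / 22.90909 = 2.08.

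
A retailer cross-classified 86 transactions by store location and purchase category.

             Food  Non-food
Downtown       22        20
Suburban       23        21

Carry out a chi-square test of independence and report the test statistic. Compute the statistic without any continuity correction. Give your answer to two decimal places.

0.00

Row totals: 42, 44. Column totals: 45, 41. Grand total N = 86.
Expected counts (row total × column total / N):
  Downtown, Food: 42×45/86 = 21.977
  Downtown, Non-food: 42×41/86 = 20.023
  Suburban, Food: 44×45/86 = 23.023
  Suburban, Non-food: 44×41/86 = 20.977
Contributions (O − E)²/E:
  (22 − 21.977)²/21.977 = 0.0000
  (20 − 20.023)²/20.023 = 0.0000
  (23 − 23.023)²/23.023 = 0.0000
  (21 − 20.977)²/20.977 = 0.0000
χ² = 0.0000 + 0.0000 + 0.0000 + 0.0000 = 0.00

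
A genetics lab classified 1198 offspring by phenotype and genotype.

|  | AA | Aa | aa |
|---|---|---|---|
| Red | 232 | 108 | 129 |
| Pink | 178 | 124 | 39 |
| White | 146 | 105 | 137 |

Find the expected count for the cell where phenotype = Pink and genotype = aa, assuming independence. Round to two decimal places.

Row total (Pink) = 341; column total (aa) = 305; grand total N = 1198.
Expected count = (row total × column total) / N = 341 × 305 / 1198 = 86.82.

86.82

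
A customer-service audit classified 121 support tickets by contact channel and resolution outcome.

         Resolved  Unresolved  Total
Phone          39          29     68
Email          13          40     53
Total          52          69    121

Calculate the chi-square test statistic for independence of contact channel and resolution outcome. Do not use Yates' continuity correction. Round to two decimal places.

13.10

Grand total N = 121.
Expected counts (row total × column total / N):
  Phone, Resolved: 68×52/121 = 29.223
  Phone, Unresolved: 68×69/121 = 38.777
  Email, Resolved: 53×52/121 = 22.777
  Email, Unresolved: 53×69/121 = 30.223
Contributions (O − E)²/E:
  (39 − 29.223)²/29.223 = 3.2710
  (29 − 38.777)²/38.777 = 2.4651
  (13 − 22.777)²/22.777 = 4.1968
  (40 − 30.223)²/30.223 = 3.1628
χ² = 3.2710 + 2.4651 + 4.1968 + 3.1628 = 13.10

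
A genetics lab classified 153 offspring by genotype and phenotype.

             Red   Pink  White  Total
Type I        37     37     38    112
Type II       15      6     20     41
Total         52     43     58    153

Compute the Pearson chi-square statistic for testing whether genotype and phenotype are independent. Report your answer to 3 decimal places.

5.474

Grand total N = 153.
Expected counts (row total × column total / N):
  Type I, Red: 112×52/153 = 38.0654
  Type I, Pink: 112×43/153 = 31.4771
  Type I, White: 112×58/153 = 42.4575
  Type II, Red: 41×52/153 = 13.9346
  Type II, Pink: 41×43/153 = 11.5229
  Type II, White: 41×58/153 = 15.5425
Contributions (O − E)²/E:
  (37 − 38.0654)²/38.0654 = 0.0298
  (37 − 31.4771)²/31.4771 = 0.9690
  (38 − 42.4575)²/42.4575 = 0.4680
  (15 − 13.9346)²/13.9346 = 0.0815
  (6 − 11.5229)²/11.5229 = 2.6471
  (20 − 15.5425)²/15.5425 = 1.2784
χ² = 0.0298 + 0.9690 + 0.4680 + 0.0815 + 2.6471 + 1.2784 = 5.474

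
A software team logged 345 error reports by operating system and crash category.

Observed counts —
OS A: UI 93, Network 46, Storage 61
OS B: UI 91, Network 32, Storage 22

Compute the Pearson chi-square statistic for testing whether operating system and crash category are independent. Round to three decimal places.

12.407

Row totals: 200, 145. Column totals: 184, 78, 83. Grand total N = 345.
Expected counts (row total × column total / N):
  OS A, UI: 200×184/345 = 106.6667
  OS A, Network: 200×78/345 = 45.2174
  OS A, Storage: 200×83/345 = 48.1159
  OS B, UI: 145×184/345 = 77.3333
  OS B, Network: 145×78/345 = 32.7826
  OS B, Storage: 145×83/345 = 34.8841
Contributions (O − E)²/E:
  (93 − 106.6667)²/106.6667 = 1.7510
  (46 − 45.2174)²/45.2174 = 0.0135
  (61 − 48.1159)²/48.1159 = 3.4500
  (91 − 77.3333)²/77.3333 = 2.4152
  (32 − 32.7826)²/32.7826 = 0.0187
  (22 − 34.8841)²/34.8841 = 4.7586
χ² = 1.7510 + 0.0135 + 3.4500 + 2.4152 + 0.0187 + 4.7586 = 12.407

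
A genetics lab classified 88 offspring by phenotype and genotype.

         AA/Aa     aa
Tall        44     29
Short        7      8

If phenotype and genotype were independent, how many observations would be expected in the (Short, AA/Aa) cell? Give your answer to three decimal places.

8.693

Row total (Short) = 15; column total (AA/Aa) = 51; grand total N = 88.
Expected count = (row total × column total) / N = 15 × 51 / 88 = 8.693.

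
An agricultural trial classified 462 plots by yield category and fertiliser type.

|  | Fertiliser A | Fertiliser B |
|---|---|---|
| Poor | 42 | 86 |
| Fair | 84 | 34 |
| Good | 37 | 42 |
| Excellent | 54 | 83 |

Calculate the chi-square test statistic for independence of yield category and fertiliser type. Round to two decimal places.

Row totals: 128, 118, 79, 137. Column totals: 217, 245. Grand total N = 462.
Expected counts (row total × column total / N):
  Poor, Fertiliser A: 128×217/462 = 60.121
  Poor, Fertiliser B: 128×245/462 = 67.879
  Fair, Fertiliser A: 118×217/462 = 55.424
  Fair, Fertiliser B: 118×245/462 = 62.576
  Good, Fertiliser A: 79×217/462 = 37.106
  Good, Fertiliser B: 79×245/462 = 41.894
  Excellent, Fertiliser A: 137×217/462 = 64.348
  Excellent, Fertiliser B: 137×245/462 = 72.652
Contributions (O − E)²/E:
  (42 − 60.121)²/60.121 = 5.4618
  (86 − 67.879)²/67.879 = 4.8376
  (84 − 55.424)²/55.424 = 14.7335
  (34 − 62.576)²/62.576 = 13.0495
  (37 − 37.106)²/37.106 = 0.0003
  (42 − 41.894)²/41.894 = 0.0003
  (54 − 64.348)²/64.348 = 1.6641
  (83 − 72.652)²/72.652 = 1.4739
χ² = 5.4618 + 4.8376 + 14.7335 + 13.0495 + 0.0003 + 0.0003 + 1.6641 + 1.4739 = 41.22

41.22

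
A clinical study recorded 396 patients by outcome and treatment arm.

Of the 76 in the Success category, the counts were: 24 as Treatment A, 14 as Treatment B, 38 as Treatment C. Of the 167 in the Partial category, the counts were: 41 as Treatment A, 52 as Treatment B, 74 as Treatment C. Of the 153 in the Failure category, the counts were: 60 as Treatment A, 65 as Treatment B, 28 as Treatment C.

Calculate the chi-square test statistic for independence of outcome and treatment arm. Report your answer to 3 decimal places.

Row totals: 76, 167, 153. Column totals: 125, 131, 140. Grand total N = 396.
Expected counts (row total × column total / N):
  Success, Treatment A: 76×125/396 = 23.9899
  Success, Treatment B: 76×131/396 = 25.1414
  Success, Treatment C: 76×140/396 = 26.8687
  Partial, Treatment A: 167×125/396 = 52.7146
  Partial, Treatment B: 167×131/396 = 55.2449
  Partial, Treatment C: 167×140/396 = 59.0404
  Failure, Treatment A: 153×125/396 = 48.2955
  Failure, Treatment B: 153×131/396 = 50.6136
  Failure, Treatment C: 153×140/396 = 54.0909
Contributions (O − E)²/E:
  (24 − 23.9899)²/23.9899 = 0.0000
  (14 − 25.1414)²/25.1414 = 4.9373
  (38 − 26.8687)²/26.8687 = 4.6115
  (41 − 52.7146)²/52.7146 = 2.6033
  (52 − 55.2449)²/55.2449 = 0.1906
  (74 − 59.0404)²/59.0404 = 3.7904
  (60 − 48.2955)²/48.2955 = 2.8366
  (65 − 50.6136)²/50.6136 = 4.0892
  (28 − 54.0909)²/54.0909 = 12.5850
χ² = 0.0000 + 4.9373 + 4.6115 + 2.6033 + 0.1906 + 3.7904 + 2.8366 + 4.0892 + 12.5850 = 35.644

35.644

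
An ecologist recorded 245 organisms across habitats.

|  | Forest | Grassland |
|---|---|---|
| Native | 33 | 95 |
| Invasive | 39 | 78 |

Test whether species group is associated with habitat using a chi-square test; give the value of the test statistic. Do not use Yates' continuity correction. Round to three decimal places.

1.680

Row totals: 128, 117. Column totals: 72, 173. Grand total N = 245.
Expected counts (row total × column total / N):
  Native, Forest: 128×72/245 = 37.6163
  Native, Grassland: 128×173/245 = 90.3837
  Invasive, Forest: 117×72/245 = 34.3837
  Invasive, Grassland: 117×173/245 = 82.6163
Contributions (O − E)²/E:
  (33 − 37.6163)²/37.6163 = 0.5665
  (95 − 90.3837)²/90.3837 = 0.2358
  (39 − 34.3837)²/34.3837 = 0.6198
  (78 − 82.6163)²/82.6163 = 0.2579
χ² = 0.5665 + 0.2358 + 0.6198 + 0.2579 = 1.680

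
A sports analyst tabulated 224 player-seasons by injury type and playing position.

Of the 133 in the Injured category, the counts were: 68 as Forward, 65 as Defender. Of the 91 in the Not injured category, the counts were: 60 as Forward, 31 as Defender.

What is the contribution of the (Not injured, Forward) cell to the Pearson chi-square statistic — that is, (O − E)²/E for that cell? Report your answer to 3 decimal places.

1.231

Row total (Not injured) = 91; column total (Forward) = 128; N = 224.
Expected count E = 91 × 128 / 224 = 52.0000.
Contribution = (O − E)²/E = (60 − 52.0000)² / 52.0000 = 1.231.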